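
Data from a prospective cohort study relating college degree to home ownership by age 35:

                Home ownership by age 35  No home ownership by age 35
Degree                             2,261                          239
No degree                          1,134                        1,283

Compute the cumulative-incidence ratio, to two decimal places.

1.93

Cells: a = 2261, b = 239, c = 1134, d = 1283.
Risk in exposed = 2261/2500 = 0.90440; risk in unexposed = 1134/2417 = 0.46918.
RR = 0.90440 / 0.46918 = 1.92763
The risk among the exposed is 1.93 times that among the unexposed.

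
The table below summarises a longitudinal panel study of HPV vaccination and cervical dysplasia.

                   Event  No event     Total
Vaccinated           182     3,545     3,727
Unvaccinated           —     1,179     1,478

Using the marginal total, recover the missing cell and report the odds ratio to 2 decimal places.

The missing cell is in the unexposed row: 1478 − 1179 = 299.
So a = 182, b = 3545, c = 299, d = 1179.
OR = (a·d)/(b·c) = (182 × 1179) / (3545 × 299) = 214578 / 1059955 = 0.20244

0.20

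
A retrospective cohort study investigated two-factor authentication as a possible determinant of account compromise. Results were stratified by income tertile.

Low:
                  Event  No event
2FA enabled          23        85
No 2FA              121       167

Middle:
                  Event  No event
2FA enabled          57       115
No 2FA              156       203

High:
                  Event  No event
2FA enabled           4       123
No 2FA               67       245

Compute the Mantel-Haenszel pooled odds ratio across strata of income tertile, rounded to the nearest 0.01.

0.43

OR_MH = Σ(aᵢdᵢ/nᵢ) / Σ(bᵢcᵢ/nᵢ), where nᵢ is the stratum total.
Stratum 1 (Low): n = 396; a·d/n = 23·167/396 = 9.6995; b·c/n = 85·121/396 = 25.9722
Stratum 2 (Middle): n = 531; a·d/n = 57·203/531 = 21.7910; b·c/n = 115·156/531 = 33.7853
Stratum 3 (High): n = 439; a·d/n = 4·245/439 = 2.2323; b·c/n = 123·67/439 = 18.7722
OR_MH = (9.6995 + 21.7910 + 2.2323) / (25.9722 + 33.7853 + 18.7722) = 33.7228 / 78.5297 = 0.42943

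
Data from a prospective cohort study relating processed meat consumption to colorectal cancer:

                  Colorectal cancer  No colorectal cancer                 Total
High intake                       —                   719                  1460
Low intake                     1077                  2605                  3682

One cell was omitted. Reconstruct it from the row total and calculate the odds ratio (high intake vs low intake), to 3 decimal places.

The missing cell is in the exposed row: 1460 − 719 = 741.
So a = 741, b = 719, c = 1077, d = 2605.
OR = (a·d)/(b·c) = (741 × 2605) / (719 × 1077) = 1930305 / 774363 = 2.49277

2.493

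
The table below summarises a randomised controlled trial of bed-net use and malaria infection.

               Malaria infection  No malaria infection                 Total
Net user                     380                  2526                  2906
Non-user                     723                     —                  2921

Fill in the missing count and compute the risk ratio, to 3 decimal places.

The missing cell is in the unexposed row: 2921 − 723 = 2198.
So a = 380, b = 2526, c = 723, d = 2198.
RR = [a/(a+b)] / [c/(c+d)] = (380/2906) / (723/2921) = 0.13076/0.24752 = 0.52830

0.528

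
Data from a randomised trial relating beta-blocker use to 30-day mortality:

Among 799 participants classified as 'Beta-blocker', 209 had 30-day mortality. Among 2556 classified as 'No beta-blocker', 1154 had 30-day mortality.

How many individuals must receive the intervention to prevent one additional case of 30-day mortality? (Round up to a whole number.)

6

Risk in treated group = 209/799 = 0.26158; risk in control = 1154/2556 = 0.45149.
Absolute risk reduction = 0.45149 − 0.26158 = 0.18991
NNT = 1 / ARR = 1 / 0.18991 = 5.266 → round up → 6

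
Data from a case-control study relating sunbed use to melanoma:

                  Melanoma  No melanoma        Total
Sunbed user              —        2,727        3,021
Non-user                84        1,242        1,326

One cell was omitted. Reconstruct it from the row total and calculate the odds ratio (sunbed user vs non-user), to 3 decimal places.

The missing cell is in the exposed row: 3021 − 2727 = 294.
So a = 294, b = 2727, c = 84, d = 1242.
OR = (a·d)/(b·c) = (294 × 1242) / (2727 × 84) = 365148 / 229068 = 1.59406

1.594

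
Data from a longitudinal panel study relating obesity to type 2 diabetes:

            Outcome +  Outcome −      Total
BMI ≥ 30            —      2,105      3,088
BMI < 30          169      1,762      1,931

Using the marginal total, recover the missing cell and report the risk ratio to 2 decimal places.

3.64

The missing cell is in the exposed row: 3088 − 2105 = 983.
So a = 983, b = 2105, c = 169, d = 1762.
RR = [a/(a+b)] / [c/(c+d)] = (983/3088) / (169/1931) = 0.31833/0.08752 = 3.63724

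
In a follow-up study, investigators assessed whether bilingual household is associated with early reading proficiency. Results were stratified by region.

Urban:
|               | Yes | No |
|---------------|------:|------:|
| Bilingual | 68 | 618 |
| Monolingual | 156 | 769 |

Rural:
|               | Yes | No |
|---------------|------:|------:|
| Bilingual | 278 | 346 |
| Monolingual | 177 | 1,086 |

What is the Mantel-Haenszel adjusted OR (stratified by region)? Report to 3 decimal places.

OR_MH = Σ(aᵢdᵢ/nᵢ) / Σ(bᵢcᵢ/nᵢ), where nᵢ is the stratum total.
Stratum 1 (Urban): n = 1611; a·d/n = 68·769/1611 = 32.4593; b·c/n = 618·156/1611 = 59.8436
Stratum 2 (Rural): n = 1887; a·d/n = 278·1086/1887 = 159.9936; b·c/n = 346·177/1887 = 32.4547
OR_MH = (32.4593 + 159.9936) / (59.8436 + 32.4547) = 192.4530 / 92.2983 = 2.08512

2.085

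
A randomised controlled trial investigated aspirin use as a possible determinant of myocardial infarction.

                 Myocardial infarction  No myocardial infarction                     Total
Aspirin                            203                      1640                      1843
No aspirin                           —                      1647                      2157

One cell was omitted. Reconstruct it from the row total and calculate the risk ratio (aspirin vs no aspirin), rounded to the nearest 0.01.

0.47

The missing cell is in the unexposed row: 2157 − 1647 = 510.
So a = 203, b = 1640, c = 510, d = 1647.
RR = [a/(a+b)] / [c/(c+d)] = (203/1843) / (510/2157) = 0.11015/0.23644 = 0.46585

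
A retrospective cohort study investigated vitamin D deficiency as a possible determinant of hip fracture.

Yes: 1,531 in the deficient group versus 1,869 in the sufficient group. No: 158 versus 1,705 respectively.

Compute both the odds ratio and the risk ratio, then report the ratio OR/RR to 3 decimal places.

From the description: a = 1531, b = 158, c = 1869, d = 1705.
OR = (1531·1705)/(158·1869) = 2610355/295302 = 8.83961
Risk in exposed = 1531/1689 = 0.90645; risk in unexposed = 1869/3574 = 0.52294; RR = 1.73337
OR/RR = 8.83961 / 1.73337 = 5.09967
The outcome is not rare, so the OR lies further from 1 than the RR.

5.100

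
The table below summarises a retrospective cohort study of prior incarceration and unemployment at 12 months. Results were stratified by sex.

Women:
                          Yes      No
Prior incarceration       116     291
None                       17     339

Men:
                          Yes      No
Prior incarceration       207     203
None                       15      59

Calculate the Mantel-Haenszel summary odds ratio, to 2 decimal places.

OR_MH = Σ(aᵢdᵢ/nᵢ) / Σ(bᵢcᵢ/nᵢ), where nᵢ is the stratum total.
Stratum 1 (Women): n = 763; a·d/n = 116·339/763 = 51.5387; b·c/n = 291·17/763 = 6.4836
Stratum 2 (Men): n = 484; a·d/n = 207·59/484 = 25.2335; b·c/n = 203·15/484 = 6.2913
OR_MH = (51.5387 + 25.2335) / (6.4836 + 6.2913) = 76.7721 / 12.7749 = 6.00959

6.01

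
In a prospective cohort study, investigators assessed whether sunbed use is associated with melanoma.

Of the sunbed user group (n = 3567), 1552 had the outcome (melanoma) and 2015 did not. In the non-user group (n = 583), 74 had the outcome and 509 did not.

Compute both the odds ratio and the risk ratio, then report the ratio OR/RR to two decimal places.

1.55

From the description: a = 1552, b = 2015, c = 74, d = 509.
OR = (1552·509)/(2015·74) = 789968/149110 = 5.29789
Risk in exposed = 1552/3567 = 0.43510; risk in unexposed = 74/583 = 0.12693; RR = 3.42788
OR/RR = 5.29789 / 3.42788 = 1.54553
The outcome is not rare, so the OR lies further from 1 than the RR.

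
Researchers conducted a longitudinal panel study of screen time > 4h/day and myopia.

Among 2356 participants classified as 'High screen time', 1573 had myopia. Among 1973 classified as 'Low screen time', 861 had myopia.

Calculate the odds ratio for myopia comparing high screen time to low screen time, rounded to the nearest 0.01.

From the description: a = 1573, b = 783, c = 861, d = 1112.
OR = (a·d)/(b·c) = (1573 × 1112) / (783 × 861) = 1749176 / 674163 = 2.59459
The odds of myopia are about 2.59 times as high in the high screen time group.

2.59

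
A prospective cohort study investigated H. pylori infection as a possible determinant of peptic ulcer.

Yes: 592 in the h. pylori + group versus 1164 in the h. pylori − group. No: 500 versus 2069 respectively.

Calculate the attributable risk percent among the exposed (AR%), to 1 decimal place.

From the description: a = 592, b = 500, c = 1164, d = 2069.
Risk in exposed = 592/1092 = 0.54212; risk in unexposed = 1164/3233 = 0.36004.
RR = 0.54212/0.36004 = 1.50575
AR% = (RR − 1)/RR × 100 = (1.50575 − 1)/1.50575 × 100 = 33.5877%

33.6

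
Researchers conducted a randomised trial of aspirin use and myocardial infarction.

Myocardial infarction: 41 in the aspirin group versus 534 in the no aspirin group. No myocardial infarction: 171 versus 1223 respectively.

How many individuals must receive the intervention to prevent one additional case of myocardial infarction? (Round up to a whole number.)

10

Risk in treated group = 41/212 = 0.19340; risk in control = 534/1757 = 0.30393.
Absolute risk reduction = 0.30393 − 0.19340 = 0.11053
NNT = 1 / ARR = 1 / 0.11053 = 9.047 → round up → 10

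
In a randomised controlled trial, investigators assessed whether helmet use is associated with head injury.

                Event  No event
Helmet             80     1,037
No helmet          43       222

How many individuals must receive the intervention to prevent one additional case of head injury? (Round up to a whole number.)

12

Risk in treated group = 80/1117 = 0.07162; risk in control = 43/265 = 0.16226.
Absolute risk reduction = 0.16226 − 0.07162 = 0.09064
NNT = 1 / ARR = 1 / 0.09064 = 11.032 → round up → 12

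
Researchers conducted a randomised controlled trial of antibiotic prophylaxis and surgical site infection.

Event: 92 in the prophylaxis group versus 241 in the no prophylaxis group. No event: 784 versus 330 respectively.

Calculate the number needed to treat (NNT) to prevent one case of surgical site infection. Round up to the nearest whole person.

4

Risk in treated group = 92/876 = 0.10502; risk in control = 241/571 = 0.42207.
Absolute risk reduction = 0.42207 − 0.10502 = 0.31704
NNT = 1 / ARR = 1 / 0.31704 = 3.154 → round up → 4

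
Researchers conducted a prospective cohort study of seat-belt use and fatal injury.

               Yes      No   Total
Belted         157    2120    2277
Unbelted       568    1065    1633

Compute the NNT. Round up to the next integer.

4

Risk in treated group = 157/2277 = 0.06895; risk in control = 568/1633 = 0.34783.
Absolute risk reduction = 0.34783 − 0.06895 = 0.27888
NNT = 1 / ARR = 1 / 0.27888 = 3.586 → round up → 4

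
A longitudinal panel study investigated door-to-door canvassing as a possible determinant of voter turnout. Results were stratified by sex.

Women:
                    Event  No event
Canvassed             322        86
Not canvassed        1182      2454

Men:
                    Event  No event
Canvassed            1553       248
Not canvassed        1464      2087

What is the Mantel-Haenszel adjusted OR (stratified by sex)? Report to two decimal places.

OR_MH = Σ(aᵢdᵢ/nᵢ) / Σ(bᵢcᵢ/nᵢ), where nᵢ is the stratum total.
Stratum 1 (Women): n = 4044; a·d/n = 322·2454/4044 = 195.3976; b·c/n = 86·1182/4044 = 25.1365
Stratum 2 (Men): n = 5352; a·d/n = 1553·2087/5352 = 605.5888; b·c/n = 248·1464/5352 = 67.8386
OR_MH = (195.3976 + 605.5888) / (25.1365 + 67.8386) = 800.9864 / 92.9751 = 8.61507

8.62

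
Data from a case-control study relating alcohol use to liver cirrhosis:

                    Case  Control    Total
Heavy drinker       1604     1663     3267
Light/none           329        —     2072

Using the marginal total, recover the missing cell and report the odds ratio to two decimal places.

5.11

The missing cell is in the unexposed row: 2072 − 329 = 1743.
So a = 1604, b = 1663, c = 329, d = 1743.
OR = (a·d)/(b·c) = (1604 × 1743) / (1663 × 329) = 2795772 / 547127 = 5.10991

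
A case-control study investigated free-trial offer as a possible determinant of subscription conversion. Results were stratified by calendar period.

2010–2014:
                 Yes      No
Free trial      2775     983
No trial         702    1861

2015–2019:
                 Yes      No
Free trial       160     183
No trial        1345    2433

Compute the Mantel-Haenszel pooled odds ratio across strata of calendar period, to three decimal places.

5.397

OR_MH = Σ(aᵢdᵢ/nᵢ) / Σ(bᵢcᵢ/nᵢ), where nᵢ is the stratum total.
Stratum 1 (2010–2014): n = 6321; a·d/n = 2775·1861/6321 = 817.0028; b·c/n = 983·702/6321 = 109.1704
Stratum 2 (2015–2019): n = 4121; a·d/n = 160·2433/4121 = 94.4625; b·c/n = 183·1345/4121 = 59.7270
OR_MH = (817.0028 + 94.4625) / (109.1704 + 59.7270) = 911.4654 / 168.8974 = 5.39656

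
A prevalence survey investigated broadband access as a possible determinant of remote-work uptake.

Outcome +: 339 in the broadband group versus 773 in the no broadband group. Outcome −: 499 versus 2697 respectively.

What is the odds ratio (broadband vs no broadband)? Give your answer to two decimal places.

From the description: a = 339, b = 499, c = 773, d = 2697.
OR = (a·d)/(b·c) = (339 × 2697) / (499 × 773) = 914283 / 385727 = 2.37029
The odds of remote-work uptake are about 2.37 times as high in the broadband group.

2.37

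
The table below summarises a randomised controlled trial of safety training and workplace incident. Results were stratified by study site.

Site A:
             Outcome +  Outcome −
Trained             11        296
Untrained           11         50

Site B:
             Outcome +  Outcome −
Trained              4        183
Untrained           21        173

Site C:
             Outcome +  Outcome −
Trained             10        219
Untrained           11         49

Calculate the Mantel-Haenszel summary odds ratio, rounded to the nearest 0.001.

0.184

OR_MH = Σ(aᵢdᵢ/nᵢ) / Σ(bᵢcᵢ/nᵢ), where nᵢ is the stratum total.
Stratum 1 (Site A): n = 368; a·d/n = 11·50/368 = 1.4946; b·c/n = 296·11/368 = 8.8478
Stratum 2 (Site B): n = 381; a·d/n = 4·173/381 = 1.8163; b·c/n = 183·21/381 = 10.0866
Stratum 3 (Site C): n = 289; a·d/n = 10·49/289 = 1.6955; b·c/n = 219·11/289 = 8.3356
OR_MH = (1.4946 + 1.8163 + 1.6955) / (8.8478 + 10.0866 + 8.3356) = 5.0063 / 27.2701 = 0.18358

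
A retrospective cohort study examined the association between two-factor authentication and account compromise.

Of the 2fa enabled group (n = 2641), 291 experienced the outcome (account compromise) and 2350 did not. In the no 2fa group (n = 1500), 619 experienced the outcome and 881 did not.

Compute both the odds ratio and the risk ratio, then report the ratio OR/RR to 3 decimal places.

0.660

From the description: a = 291, b = 2350, c = 619, d = 881.
OR = (291·881)/(2350·619) = 256371/1454650 = 0.17624
Risk in exposed = 291/2641 = 0.11019; risk in unexposed = 619/1500 = 0.41267; RR = 0.26701
OR/RR = 0.17624 / 0.26701 = 0.66006
The outcome is not rare, so the OR lies further from 1 than the RR.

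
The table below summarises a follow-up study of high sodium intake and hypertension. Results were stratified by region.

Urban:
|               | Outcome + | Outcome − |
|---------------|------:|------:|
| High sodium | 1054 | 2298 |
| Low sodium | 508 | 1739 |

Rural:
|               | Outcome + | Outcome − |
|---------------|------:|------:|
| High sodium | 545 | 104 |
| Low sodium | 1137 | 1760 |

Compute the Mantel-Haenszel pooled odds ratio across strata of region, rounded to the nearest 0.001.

2.472

OR_MH = Σ(aᵢdᵢ/nᵢ) / Σ(bᵢcᵢ/nᵢ), where nᵢ is the stratum total.
Stratum 1 (Urban): n = 5599; a·d/n = 1054·1739/5599 = 327.3631; b·c/n = 2298·508/5599 = 208.4987
Stratum 2 (Rural): n = 3546; a·d/n = 545·1760/3546 = 270.5020; b·c/n = 104·1137/3546 = 33.3469
OR_MH = (327.3631 + 270.5020) / (208.4987 + 33.3469) = 597.8651 / 241.8455 = 2.47209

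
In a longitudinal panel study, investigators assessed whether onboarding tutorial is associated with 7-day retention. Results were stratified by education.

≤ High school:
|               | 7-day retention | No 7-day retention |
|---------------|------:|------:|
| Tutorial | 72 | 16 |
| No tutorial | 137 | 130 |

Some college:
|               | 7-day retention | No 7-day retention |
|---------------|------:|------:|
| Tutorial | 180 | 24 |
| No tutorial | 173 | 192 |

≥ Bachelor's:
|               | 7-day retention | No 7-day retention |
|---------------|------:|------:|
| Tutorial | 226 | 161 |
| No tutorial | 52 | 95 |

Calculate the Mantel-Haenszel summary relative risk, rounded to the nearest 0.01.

1.73

RR_MH = Σ(aᵢ·n₀ᵢ/nᵢ) / Σ(cᵢ·n₁ᵢ/nᵢ), with n₁ᵢ = aᵢ+bᵢ (exposed), n₀ᵢ = cᵢ+dᵢ (unexposed), nᵢ = n₁ᵢ+n₀ᵢ.
Stratum 1 (≤ High school): n₁ = 88, n₀ = 267, n = 355; a·n₀/n = 72·267/355 = 54.1521; c·n₁/n = 137·88/355 = 33.9606
Stratum 2 (Some college): n₁ = 204, n₀ = 365, n = 569; a·n₀/n = 180·365/569 = 115.4657; c·n₁/n = 173·204/569 = 62.0246
Stratum 3 (≥ Bachelor's): n₁ = 387, n₀ = 147, n = 534; a·n₀/n = 226·147/534 = 62.2135; c·n₁/n = 52·387/534 = 37.6854
RR_MH = (54.1521 + 115.4657 + 62.2135) / (33.9606 + 62.0246 + 37.6854) = 231.8313 / 133.6706 = 1.73435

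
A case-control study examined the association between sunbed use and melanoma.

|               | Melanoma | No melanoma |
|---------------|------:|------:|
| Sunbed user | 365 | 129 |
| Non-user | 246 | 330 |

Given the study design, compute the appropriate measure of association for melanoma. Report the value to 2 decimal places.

Cells: a = 365, b = 129, c = 246, d = 330.
This is a case-control study: participants were sampled on outcome status, so risks in the source population cannot be estimated directly — relative risk is not valid here. The odds ratio is the appropriate measure.
OR = (a·d)/(b·c) = (365 × 330) / (129 × 246) = 120450 / 31734 = 3.79561

3.80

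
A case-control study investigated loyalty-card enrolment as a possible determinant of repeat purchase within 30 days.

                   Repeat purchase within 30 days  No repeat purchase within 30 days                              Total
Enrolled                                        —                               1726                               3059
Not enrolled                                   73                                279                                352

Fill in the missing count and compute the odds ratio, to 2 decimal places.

2.95

The missing cell is in the exposed row: 3059 − 1726 = 1333.
So a = 1333, b = 1726, c = 73, d = 279.
OR = (a·d)/(b·c) = (1333 × 279) / (1726 × 73) = 371907 / 125998 = 2.95169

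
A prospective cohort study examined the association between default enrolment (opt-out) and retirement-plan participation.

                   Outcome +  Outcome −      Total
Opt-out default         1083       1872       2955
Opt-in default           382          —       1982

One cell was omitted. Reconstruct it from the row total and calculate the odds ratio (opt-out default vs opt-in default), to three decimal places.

The missing cell is in the unexposed row: 1982 − 382 = 1600.
So a = 1083, b = 1872, c = 382, d = 1600.
OR = (a·d)/(b·c) = (1083 × 1600) / (1872 × 382) = 1732800 / 715104 = 2.42314

2.423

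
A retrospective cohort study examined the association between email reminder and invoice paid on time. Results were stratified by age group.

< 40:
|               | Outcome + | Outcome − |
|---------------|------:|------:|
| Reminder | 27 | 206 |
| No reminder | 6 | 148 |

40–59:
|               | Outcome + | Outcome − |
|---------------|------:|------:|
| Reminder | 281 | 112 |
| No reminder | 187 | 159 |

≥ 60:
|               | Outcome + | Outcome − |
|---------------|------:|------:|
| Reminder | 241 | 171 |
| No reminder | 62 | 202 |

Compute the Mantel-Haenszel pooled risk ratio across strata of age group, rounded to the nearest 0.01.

1.68

RR_MH = Σ(aᵢ·n₀ᵢ/nᵢ) / Σ(cᵢ·n₁ᵢ/nᵢ), with n₁ᵢ = aᵢ+bᵢ (exposed), n₀ᵢ = cᵢ+dᵢ (unexposed), nᵢ = n₁ᵢ+n₀ᵢ.
Stratum 1 (< 40): n₁ = 233, n₀ = 154, n = 387; a·n₀/n = 27·154/387 = 10.7442; c·n₁/n = 6·233/387 = 3.6124
Stratum 2 (40–59): n₁ = 393, n₀ = 346, n = 739; a·n₀/n = 281·346/739 = 131.5643; c·n₁/n = 187·393/739 = 99.4465
Stratum 3 (≥ 60): n₁ = 412, n₀ = 264, n = 676; a·n₀/n = 241·264/676 = 94.1183; c·n₁/n = 62·412/676 = 37.7870
RR_MH = (10.7442 + 131.5643 + 94.1183) / (3.6124 + 99.4465 + 37.7870) = 236.4268 / 140.8459 = 1.67862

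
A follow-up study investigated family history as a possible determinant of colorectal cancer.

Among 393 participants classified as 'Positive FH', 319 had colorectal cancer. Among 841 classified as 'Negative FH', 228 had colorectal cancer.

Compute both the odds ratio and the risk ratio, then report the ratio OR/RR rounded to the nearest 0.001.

From the description: a = 319, b = 74, c = 228, d = 613.
OR = (319·613)/(74·228) = 195547/16872 = 11.59003
Risk in exposed = 319/393 = 0.81170; risk in unexposed = 228/841 = 0.27111; RR = 2.99405
OR/RR = 11.59003 / 2.99405 = 3.87102
The outcome is not rare, so the OR lies further from 1 than the RR.

3.871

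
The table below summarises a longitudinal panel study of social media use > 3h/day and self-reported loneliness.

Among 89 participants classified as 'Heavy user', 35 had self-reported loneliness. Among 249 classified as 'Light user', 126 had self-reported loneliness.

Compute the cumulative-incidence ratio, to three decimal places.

0.777

From the description: a = 35, b = 54, c = 126, d = 123.
Risk in exposed = 35/89 = 0.39326; risk in unexposed = 126/249 = 0.50602.
RR = 0.39326 / 0.50602 = 0.77715
The risk is 22% lower among the exposed than among the unexposed.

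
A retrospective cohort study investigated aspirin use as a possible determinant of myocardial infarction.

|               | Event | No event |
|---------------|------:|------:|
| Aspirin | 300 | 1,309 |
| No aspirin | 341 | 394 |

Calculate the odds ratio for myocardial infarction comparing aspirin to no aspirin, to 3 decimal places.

Cells: a = 300, b = 1309, c = 341, d = 394.
OR = (a·d)/(b·c) = (300 × 394) / (1309 × 341) = 118200 / 446369 = 0.26480
Exposure is associated with lower odds of myocardial infarction (OR = 0.26 < 1).

0.265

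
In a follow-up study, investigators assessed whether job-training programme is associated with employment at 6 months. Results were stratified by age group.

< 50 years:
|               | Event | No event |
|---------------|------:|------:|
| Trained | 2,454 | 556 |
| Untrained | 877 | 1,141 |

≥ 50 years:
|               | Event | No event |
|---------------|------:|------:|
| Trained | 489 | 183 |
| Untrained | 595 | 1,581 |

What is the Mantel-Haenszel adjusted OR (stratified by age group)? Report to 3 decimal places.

6.126

OR_MH = Σ(aᵢdᵢ/nᵢ) / Σ(bᵢcᵢ/nᵢ), where nᵢ is the stratum total.
Stratum 1 (< 50 years): n = 5028; a·d/n = 2454·1141/5028 = 556.8842; b·c/n = 556·877/5028 = 96.9793
Stratum 2 (≥ 50 years): n = 2848; a·d/n = 489·1581/2848 = 271.4568; b·c/n = 183·595/2848 = 38.2321
OR_MH = (556.8842 + 271.4568) / (96.9793 + 38.2321) = 828.3411 / 135.2114 = 6.12627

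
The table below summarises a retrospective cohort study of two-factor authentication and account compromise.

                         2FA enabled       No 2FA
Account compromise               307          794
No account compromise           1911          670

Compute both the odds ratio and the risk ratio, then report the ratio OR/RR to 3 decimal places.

0.531

Reading the table with exposure as columns: a = 307 (2FA enabled, case), b = 1911 (2FA enabled, non-case), c = 794 (No 2FA, case), d = 670.
OR = (307·670)/(1911·794) = 205690/1517334 = 0.13556
Risk in exposed = 307/2218 = 0.13841; risk in unexposed = 794/1464 = 0.54235; RR = 0.25521
OR/RR = 0.13556 / 0.25521 = 0.53117
The outcome is not rare, so the OR lies further from 1 than the RR.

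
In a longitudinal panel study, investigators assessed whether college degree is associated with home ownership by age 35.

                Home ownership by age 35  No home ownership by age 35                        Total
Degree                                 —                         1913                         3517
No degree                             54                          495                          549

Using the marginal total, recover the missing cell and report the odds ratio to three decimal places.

7.686

The missing cell is in the exposed row: 3517 − 1913 = 1604.
So a = 1604, b = 1913, c = 54, d = 495.
OR = (a·d)/(b·c) = (1604 × 495) / (1913 × 54) = 793980 / 103302 = 7.68601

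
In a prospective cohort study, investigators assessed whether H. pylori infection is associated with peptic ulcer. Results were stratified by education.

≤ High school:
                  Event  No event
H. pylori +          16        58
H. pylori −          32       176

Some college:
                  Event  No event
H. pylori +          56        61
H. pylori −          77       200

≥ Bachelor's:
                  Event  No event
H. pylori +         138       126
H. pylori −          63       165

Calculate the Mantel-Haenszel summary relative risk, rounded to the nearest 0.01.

RR_MH = Σ(aᵢ·n₀ᵢ/nᵢ) / Σ(cᵢ·n₁ᵢ/nᵢ), with n₁ᵢ = aᵢ+bᵢ (exposed), n₀ᵢ = cᵢ+dᵢ (unexposed), nᵢ = n₁ᵢ+n₀ᵢ.
Stratum 1 (≤ High school): n₁ = 74, n₀ = 208, n = 282; a·n₀/n = 16·208/282 = 11.8014; c·n₁/n = 32·74/282 = 8.3972
Stratum 2 (Some college): n₁ = 117, n₀ = 277, n = 394; a·n₀/n = 56·277/394 = 39.3706; c·n₁/n = 77·117/394 = 22.8655
Stratum 3 (≥ Bachelor's): n₁ = 264, n₀ = 228, n = 492; a·n₀/n = 138·228/492 = 63.9512; c·n₁/n = 63·264/492 = 33.8049
RR_MH = (11.8014 + 39.3706 + 63.9512) / (8.3972 + 22.8655 + 33.8049) = 115.1232 / 65.0675 = 1.76929

1.77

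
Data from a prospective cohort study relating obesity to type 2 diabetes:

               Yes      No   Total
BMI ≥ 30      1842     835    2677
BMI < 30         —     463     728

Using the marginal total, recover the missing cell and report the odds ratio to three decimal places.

3.854

The missing cell is in the unexposed row: 728 − 463 = 265.
So a = 1842, b = 835, c = 265, d = 463.
OR = (a·d)/(b·c) = (1842 × 463) / (835 × 265) = 852846 / 221275 = 3.85424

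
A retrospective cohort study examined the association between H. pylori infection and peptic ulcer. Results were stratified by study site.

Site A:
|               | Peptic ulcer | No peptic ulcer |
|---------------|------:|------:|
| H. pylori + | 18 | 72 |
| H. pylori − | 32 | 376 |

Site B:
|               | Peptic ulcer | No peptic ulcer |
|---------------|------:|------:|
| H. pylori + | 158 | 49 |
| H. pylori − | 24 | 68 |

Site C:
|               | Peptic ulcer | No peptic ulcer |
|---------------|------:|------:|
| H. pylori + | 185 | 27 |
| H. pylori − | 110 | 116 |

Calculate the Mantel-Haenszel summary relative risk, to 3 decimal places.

RR_MH = Σ(aᵢ·n₀ᵢ/nᵢ) / Σ(cᵢ·n₁ᵢ/nᵢ), with n₁ᵢ = aᵢ+bᵢ (exposed), n₀ᵢ = cᵢ+dᵢ (unexposed), nᵢ = n₁ᵢ+n₀ᵢ.
Stratum 1 (Site A): n₁ = 90, n₀ = 408, n = 498; a·n₀/n = 18·408/498 = 14.7470; c·n₁/n = 32·90/498 = 5.7831
Stratum 2 (Site B): n₁ = 207, n₀ = 92, n = 299; a·n₀/n = 158·92/299 = 48.6154; c·n₁/n = 24·207/299 = 16.6154
Stratum 3 (Site C): n₁ = 212, n₀ = 226, n = 438; a·n₀/n = 185·226/438 = 95.4566; c·n₁/n = 110·212/438 = 53.2420
RR_MH = (14.7470 + 48.6154 + 95.4566) / (5.7831 + 16.6154 + 53.2420) = 158.8190 / 75.6405 = 2.09965

2.100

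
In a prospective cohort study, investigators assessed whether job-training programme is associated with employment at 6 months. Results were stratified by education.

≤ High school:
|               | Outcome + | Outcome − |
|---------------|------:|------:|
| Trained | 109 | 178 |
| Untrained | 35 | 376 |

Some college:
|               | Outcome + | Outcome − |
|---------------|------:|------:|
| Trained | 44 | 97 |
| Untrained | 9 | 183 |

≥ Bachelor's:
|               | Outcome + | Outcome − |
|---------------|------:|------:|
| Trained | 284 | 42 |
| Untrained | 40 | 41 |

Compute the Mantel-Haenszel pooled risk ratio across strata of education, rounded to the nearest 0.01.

2.91

RR_MH = Σ(aᵢ·n₀ᵢ/nᵢ) / Σ(cᵢ·n₁ᵢ/nᵢ), with n₁ᵢ = aᵢ+bᵢ (exposed), n₀ᵢ = cᵢ+dᵢ (unexposed), nᵢ = n₁ᵢ+n₀ᵢ.
Stratum 1 (≤ High school): n₁ = 287, n₀ = 411, n = 698; a·n₀/n = 109·411/698 = 64.1819; c·n₁/n = 35·287/698 = 14.3911
Stratum 2 (Some college): n₁ = 141, n₀ = 192, n = 333; a·n₀/n = 44·192/333 = 25.3694; c·n₁/n = 9·141/333 = 3.8108
Stratum 3 (≥ Bachelor's): n₁ = 326, n₀ = 81, n = 407; a·n₀/n = 284·81/407 = 56.5209; c·n₁/n = 40·326/407 = 32.0393
RR_MH = (64.1819 + 25.3694 + 56.5209) / (14.3911 + 3.8108 + 32.0393) = 146.0722 / 50.2412 = 2.90742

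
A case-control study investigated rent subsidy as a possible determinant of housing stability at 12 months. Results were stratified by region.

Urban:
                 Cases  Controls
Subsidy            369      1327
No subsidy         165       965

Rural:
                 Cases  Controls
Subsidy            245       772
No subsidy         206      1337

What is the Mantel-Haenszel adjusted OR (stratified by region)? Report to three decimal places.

1.819

OR_MH = Σ(aᵢdᵢ/nᵢ) / Σ(bᵢcᵢ/nᵢ), where nᵢ is the stratum total.
Stratum 1 (Urban): n = 2826; a·d/n = 369·965/2826 = 126.0032; b·c/n = 1327·165/2826 = 77.4788
Stratum 2 (Rural): n = 2560; a·d/n = 245·1337/2560 = 127.9551; b·c/n = 772·206/2560 = 62.1219
OR_MH = (126.0032 + 127.9551) / (77.4788 + 62.1219) = 253.9583 / 139.6006 = 1.81918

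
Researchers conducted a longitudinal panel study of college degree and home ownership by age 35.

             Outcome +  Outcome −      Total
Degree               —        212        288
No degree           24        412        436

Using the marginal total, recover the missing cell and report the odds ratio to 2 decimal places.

6.15

The missing cell is in the exposed row: 288 − 212 = 76.
So a = 76, b = 212, c = 24, d = 412.
OR = (a·d)/(b·c) = (76 × 412) / (212 × 24) = 31312 / 5088 = 6.15409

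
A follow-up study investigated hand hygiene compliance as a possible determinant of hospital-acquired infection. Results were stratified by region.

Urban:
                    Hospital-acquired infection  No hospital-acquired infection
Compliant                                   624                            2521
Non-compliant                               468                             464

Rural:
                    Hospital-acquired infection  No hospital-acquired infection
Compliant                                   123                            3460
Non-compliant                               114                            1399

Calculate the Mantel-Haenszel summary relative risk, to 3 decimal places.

0.406

RR_MH = Σ(aᵢ·n₀ᵢ/nᵢ) / Σ(cᵢ·n₁ᵢ/nᵢ), with n₁ᵢ = aᵢ+bᵢ (exposed), n₀ᵢ = cᵢ+dᵢ (unexposed), nᵢ = n₁ᵢ+n₀ᵢ.
Stratum 1 (Urban): n₁ = 3145, n₀ = 932, n = 4077; a·n₀/n = 624·932/4077 = 142.6461; c·n₁/n = 468·3145/4077 = 361.0155
Stratum 2 (Rural): n₁ = 3583, n₀ = 1513, n = 5096; a·n₀/n = 123·1513/5096 = 36.5186; c·n₁/n = 114·3583/5096 = 80.1535
RR_MH = (142.6461 + 36.5186) / (361.0155 + 80.1535) = 179.1647 / 441.1689 = 0.40611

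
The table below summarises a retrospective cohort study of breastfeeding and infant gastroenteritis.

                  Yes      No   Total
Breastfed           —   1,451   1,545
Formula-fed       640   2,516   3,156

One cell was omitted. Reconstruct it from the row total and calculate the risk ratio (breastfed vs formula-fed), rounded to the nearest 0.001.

The missing cell is in the exposed row: 1545 − 1451 = 94.
So a = 94, b = 1451, c = 640, d = 2516.
RR = [a/(a+b)] / [c/(c+d)] = (94/1545) / (640/3156) = 0.06084/0.20279 = 0.30002

0.300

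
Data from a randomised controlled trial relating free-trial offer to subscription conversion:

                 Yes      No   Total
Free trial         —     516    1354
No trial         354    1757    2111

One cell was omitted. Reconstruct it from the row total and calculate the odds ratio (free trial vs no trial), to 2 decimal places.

The missing cell is in the exposed row: 1354 − 516 = 838.
So a = 838, b = 516, c = 354, d = 1757.
OR = (a·d)/(b·c) = (838 × 1757) / (516 × 354) = 1472366 / 182664 = 8.06052

8.06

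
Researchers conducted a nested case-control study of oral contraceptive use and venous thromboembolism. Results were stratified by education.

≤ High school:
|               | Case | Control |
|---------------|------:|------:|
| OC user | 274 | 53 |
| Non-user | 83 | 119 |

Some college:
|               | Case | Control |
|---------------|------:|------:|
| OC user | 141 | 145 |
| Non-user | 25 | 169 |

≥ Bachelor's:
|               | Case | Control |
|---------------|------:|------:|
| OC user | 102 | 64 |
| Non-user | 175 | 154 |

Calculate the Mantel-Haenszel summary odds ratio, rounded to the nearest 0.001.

OR_MH = Σ(aᵢdᵢ/nᵢ) / Σ(bᵢcᵢ/nᵢ), where nᵢ is the stratum total.
Stratum 1 (≤ High school): n = 529; a·d/n = 274·119/529 = 61.6371; b·c/n = 53·83/529 = 8.3157
Stratum 2 (Some college): n = 480; a·d/n = 141·169/480 = 49.6437; b·c/n = 145·25/480 = 7.5521
Stratum 3 (≥ Bachelor's): n = 495; a·d/n = 102·154/495 = 31.7333; b·c/n = 64·175/495 = 22.6263
OR_MH = (61.6371 + 49.6437 + 31.7333) / (8.3157 + 7.5521 + 22.6263) = 143.0141 / 38.4940 = 3.71523

3.715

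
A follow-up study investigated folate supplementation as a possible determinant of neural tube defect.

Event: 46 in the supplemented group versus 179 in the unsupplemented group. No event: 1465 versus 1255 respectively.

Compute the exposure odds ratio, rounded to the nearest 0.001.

0.220

From the description: a = 46, b = 1465, c = 179, d = 1255.
OR = (a·d)/(b·c) = (46 × 1255) / (1465 × 179) = 57730 / 262235 = 0.22015
Exposure is associated with lower odds of neural tube defect (OR = 0.22 < 1).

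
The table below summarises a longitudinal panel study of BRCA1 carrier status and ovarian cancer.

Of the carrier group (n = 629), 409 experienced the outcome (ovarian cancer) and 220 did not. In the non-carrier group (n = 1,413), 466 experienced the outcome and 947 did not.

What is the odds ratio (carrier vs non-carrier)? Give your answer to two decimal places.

From the description: a = 409, b = 220, c = 466, d = 947.
OR = (a·d)/(b·c) = (409 × 947) / (220 × 466) = 387323 / 102520 = 3.77802
The odds of ovarian cancer are about 3.78 times as high in the carrier group.

3.78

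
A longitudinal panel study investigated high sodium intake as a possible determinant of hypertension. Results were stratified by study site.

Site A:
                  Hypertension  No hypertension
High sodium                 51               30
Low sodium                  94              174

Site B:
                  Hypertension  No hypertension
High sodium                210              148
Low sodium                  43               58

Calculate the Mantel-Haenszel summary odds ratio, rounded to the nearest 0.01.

2.37

OR_MH = Σ(aᵢdᵢ/nᵢ) / Σ(bᵢcᵢ/nᵢ), where nᵢ is the stratum total.
Stratum 1 (Site A): n = 349; a·d/n = 51·174/349 = 25.4269; b·c/n = 30·94/349 = 8.0802
Stratum 2 (Site B): n = 459; a·d/n = 210·58/459 = 26.5359; b·c/n = 148·43/459 = 13.8649
OR_MH = (25.4269 + 26.5359) / (8.0802 + 13.8649) = 51.9629 / 21.9452 = 2.36785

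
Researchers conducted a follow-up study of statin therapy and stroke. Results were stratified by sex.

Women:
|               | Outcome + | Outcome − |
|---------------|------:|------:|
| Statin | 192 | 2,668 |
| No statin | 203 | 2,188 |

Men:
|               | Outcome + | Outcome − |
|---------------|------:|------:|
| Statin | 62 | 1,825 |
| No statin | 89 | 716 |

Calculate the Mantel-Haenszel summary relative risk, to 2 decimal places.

0.61

RR_MH = Σ(aᵢ·n₀ᵢ/nᵢ) / Σ(cᵢ·n₁ᵢ/nᵢ), with n₁ᵢ = aᵢ+bᵢ (exposed), n₀ᵢ = cᵢ+dᵢ (unexposed), nᵢ = n₁ᵢ+n₀ᵢ.
Stratum 1 (Women): n₁ = 2860, n₀ = 2391, n = 5251; a·n₀/n = 192·2391/5251 = 87.4256; c·n₁/n = 203·2860/5251 = 110.5656
Stratum 2 (Men): n₁ = 1887, n₀ = 805, n = 2692; a·n₀/n = 62·805/2692 = 18.5401; c·n₁/n = 89·1887/2692 = 62.3860
RR_MH = (87.4256 + 18.5401) / (110.5656 + 62.3860) = 105.9658 / 172.9516 = 0.61269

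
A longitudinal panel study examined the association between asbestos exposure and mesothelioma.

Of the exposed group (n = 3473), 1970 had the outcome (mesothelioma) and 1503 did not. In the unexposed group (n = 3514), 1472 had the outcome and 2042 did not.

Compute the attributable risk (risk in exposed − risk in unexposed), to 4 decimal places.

From the description: a = 1970, b = 1503, c = 1472, d = 2042.
Risk in exposed = 1970/3473 = 0.567233; risk in unexposed = 1472/3514 = 0.418896.
Risk difference = 0.567233 − 0.418896 = 0.148337

0.1483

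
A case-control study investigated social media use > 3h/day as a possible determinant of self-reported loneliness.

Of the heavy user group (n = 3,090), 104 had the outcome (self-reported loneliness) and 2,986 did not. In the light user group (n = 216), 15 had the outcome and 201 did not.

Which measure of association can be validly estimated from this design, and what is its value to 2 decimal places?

From the description: a = 104, b = 2986, c = 15, d = 201.
This is a case-control study: participants were sampled on outcome status, so risks in the source population cannot be estimated directly — relative risk is not valid here. The odds ratio is the appropriate measure.
OR = (a·d)/(b·c) = (104 × 201) / (2986 × 15) = 20904 / 44790 = 0.46671

0.47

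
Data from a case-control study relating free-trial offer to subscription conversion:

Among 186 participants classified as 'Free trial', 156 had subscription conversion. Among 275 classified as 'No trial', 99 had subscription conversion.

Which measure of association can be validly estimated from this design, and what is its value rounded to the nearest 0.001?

9.244

From the description: a = 156, b = 30, c = 99, d = 176.
This is a case-control study: participants were sampled on outcome status, so risks in the source population cannot be estimated directly — relative risk is not valid here. The odds ratio is the appropriate measure.
OR = (a·d)/(b·c) = (156 × 176) / (30 × 99) = 27456 / 2970 = 9.24444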